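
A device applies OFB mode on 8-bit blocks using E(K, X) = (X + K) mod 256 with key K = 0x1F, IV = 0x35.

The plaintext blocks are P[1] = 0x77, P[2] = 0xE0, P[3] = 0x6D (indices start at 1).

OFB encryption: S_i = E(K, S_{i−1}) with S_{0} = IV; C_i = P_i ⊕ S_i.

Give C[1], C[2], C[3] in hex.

C[1] = 0x23, C[2] = 0x93, C[3] = 0xFF

C[1]: S = E(K, 0x35) = 0x54; 0x77 ⊕ 0x54 = 0x23.
C[2]: S = E(K, 0x54) = 0x73; 0xE0 ⊕ 0x73 = 0x93.
C[3]: S = E(K, 0x73) = 0x92; 0x6D ⊕ 0x92 = 0xFF.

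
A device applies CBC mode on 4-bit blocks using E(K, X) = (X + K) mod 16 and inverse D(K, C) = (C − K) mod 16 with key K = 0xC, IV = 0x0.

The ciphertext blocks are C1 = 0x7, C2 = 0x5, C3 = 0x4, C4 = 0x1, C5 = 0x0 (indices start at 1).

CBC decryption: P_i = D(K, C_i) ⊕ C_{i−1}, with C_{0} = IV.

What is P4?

P4: D(K, 0x1) = 0x5; 0x5 ⊕ 0x4 = 0x1.

P4 = 0x1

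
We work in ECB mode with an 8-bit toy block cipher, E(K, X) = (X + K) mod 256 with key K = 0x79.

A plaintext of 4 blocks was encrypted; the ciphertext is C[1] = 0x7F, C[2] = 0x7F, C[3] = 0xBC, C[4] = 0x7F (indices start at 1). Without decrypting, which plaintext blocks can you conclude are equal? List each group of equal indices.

ECB encrypts each block independently with the same key, so equal ciphertext blocks imply equal plaintext blocks.
C[1] = C[2] = C[4] = 0x7F, so P[1] = P[2] = P[4].

P[1] = P[2] = P[4]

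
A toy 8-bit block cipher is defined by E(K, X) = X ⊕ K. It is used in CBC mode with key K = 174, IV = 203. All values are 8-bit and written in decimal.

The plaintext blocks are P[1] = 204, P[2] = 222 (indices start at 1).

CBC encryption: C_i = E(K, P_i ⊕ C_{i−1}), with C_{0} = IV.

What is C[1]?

C[1] = 169

C[1]: P[1] ⊕ 203 = 7; E(K, 7) = 169.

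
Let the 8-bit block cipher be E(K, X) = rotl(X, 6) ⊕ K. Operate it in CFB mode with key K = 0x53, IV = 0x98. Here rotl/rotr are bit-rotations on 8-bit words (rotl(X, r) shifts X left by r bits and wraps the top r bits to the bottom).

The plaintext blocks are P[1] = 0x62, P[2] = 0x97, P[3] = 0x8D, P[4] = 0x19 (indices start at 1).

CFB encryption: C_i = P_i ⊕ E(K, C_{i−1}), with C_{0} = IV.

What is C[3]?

C[1]: E(K, 0x98) = 0x75; 0x62 ⊕ 0x75 = 0x17.
C[2]: E(K, 0x17) = 0x96; 0x97 ⊕ 0x96 = 0x01.
C[3]: E(K, 0x01) = 0x13; 0x8D ⊕ 0x13 = 0x9E.

C[3] = 0x9E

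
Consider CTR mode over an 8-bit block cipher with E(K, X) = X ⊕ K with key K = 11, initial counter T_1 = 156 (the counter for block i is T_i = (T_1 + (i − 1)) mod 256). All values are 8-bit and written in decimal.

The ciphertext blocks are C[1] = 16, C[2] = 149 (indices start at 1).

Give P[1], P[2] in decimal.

P[1] = 135, P[2] = 3

CTR decryption: S_i = E(K, T_i) where T_i is the counter for block i; P_i = C_i ⊕ S_i.
P[1]: T = 156, S = E(K, T) = 151; 16 ⊕ 151 = 135.
P[2]: T = 157, S = E(K, T) = 150; 149 ⊕ 150 = 3.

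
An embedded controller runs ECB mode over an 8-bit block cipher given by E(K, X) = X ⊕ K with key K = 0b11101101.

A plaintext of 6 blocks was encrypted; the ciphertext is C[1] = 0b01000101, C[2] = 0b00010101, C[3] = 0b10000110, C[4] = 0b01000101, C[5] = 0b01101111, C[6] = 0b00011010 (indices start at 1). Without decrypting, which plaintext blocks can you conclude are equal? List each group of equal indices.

ECB encrypts each block independently with the same key, so equal ciphertext blocks imply equal plaintext blocks.
C[1] = C[4] = 0b01000101, so P[1] = P[4].

P[1] = P[4]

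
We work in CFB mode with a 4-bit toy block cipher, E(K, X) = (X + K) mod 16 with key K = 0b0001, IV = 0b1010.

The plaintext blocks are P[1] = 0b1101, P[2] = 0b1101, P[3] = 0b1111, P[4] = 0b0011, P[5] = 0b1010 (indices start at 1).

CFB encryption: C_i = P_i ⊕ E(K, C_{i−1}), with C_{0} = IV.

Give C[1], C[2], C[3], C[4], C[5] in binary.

C[1]: E(K, 0b1010) = 0b1011; 0b1101 ⊕ 0b1011 = 0b0110.
C[2]: E(K, 0b0110) = 0b0111; 0b1101 ⊕ 0b0111 = 0b1010.
C[3]: E(K, 0b1010) = 0b1011; 0b1111 ⊕ 0b1011 = 0b0100.
C[4]: E(K, 0b0100) = 0b0101; 0b0011 ⊕ 0b0101 = 0b0110.
C[5]: E(K, 0b0110) = 0b0111; 0b1010 ⊕ 0b0111 = 0b1101.

C[1] = 0b0110, C[2] = 0b1010, C[3] = 0b0100, C[4] = 0b0110, C[5] = 0b1101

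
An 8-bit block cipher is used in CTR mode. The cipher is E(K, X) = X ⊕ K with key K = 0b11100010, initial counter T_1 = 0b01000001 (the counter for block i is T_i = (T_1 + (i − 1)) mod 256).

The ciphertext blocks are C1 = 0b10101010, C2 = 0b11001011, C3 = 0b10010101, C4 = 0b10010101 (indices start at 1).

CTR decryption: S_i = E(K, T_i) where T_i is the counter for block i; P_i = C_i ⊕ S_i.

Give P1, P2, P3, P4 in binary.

P1: T = 0b01000001, S = E(K, T) = 0b10100011; 0b10101010 ⊕ 0b10100011 = 0b00001001.
P2: T = 0b01000010, S = E(K, T) = 0b10100000; 0b11001011 ⊕ 0b10100000 = 0b01101011.
P3: T = 0b01000011, S = E(K, T) = 0b10100001; 0b10010101 ⊕ 0b10100001 = 0b00110100.
P4: T = 0b01000100, S = E(K, T) = 0b10100110; 0b10010101 ⊕ 0b10100110 = 0b00110011.

P1 = 0b00001001, P2 = 0b01101011, P3 = 0b00110100, P4 = 0b00110011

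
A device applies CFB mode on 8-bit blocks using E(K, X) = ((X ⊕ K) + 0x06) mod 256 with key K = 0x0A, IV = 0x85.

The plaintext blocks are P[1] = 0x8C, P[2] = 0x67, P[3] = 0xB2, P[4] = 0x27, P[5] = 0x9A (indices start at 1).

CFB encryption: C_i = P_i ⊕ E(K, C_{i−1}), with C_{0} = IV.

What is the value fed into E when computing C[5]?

0xEF

C[1]: E(K, 0x85) = 0x95; 0x8C ⊕ 0x95 = 0x19.
C[2]: E(K, 0x19) = 0x19; 0x67 ⊕ 0x19 = 0x7E.
C[3]: E(K, 0x7E) = 0x7A; 0xB2 ⊕ 0x7A = 0xC8.
C[4]: E(K, 0xC8) = 0xC8; 0x27 ⊕ 0xC8 = 0xEF.
C[5]: E(K, 0xEF) = 0xEB; 0x9A ⊕ 0xEB = 0x71.
So the input to E for block [5] is 0xEF.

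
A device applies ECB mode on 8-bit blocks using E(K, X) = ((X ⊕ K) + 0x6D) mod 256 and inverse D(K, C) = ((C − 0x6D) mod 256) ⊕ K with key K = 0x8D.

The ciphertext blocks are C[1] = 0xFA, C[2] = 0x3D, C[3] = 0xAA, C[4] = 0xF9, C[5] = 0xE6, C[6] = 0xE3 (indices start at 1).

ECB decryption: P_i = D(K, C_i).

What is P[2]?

P[2]: D(K, 0x3D) = 0x5D.

P[2] = 0x5D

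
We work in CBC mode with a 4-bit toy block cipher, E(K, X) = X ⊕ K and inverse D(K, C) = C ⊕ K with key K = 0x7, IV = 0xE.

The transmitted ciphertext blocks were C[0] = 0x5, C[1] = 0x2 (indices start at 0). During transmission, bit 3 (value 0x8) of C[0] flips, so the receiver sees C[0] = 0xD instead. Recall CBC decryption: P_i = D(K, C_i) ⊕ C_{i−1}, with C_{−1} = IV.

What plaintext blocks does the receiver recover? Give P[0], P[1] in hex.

Only C[0] changed, to 0xD. In CBC, a change in C_i garbles P_i and flips the same bit in P_{i+1}. Decrypting the received ciphertext:
P[0]: D(K, 0xD) = 0xA; 0xA ⊕ 0xE = 0x4.
P[1]: D(K, 0x2) = 0x5; 0x5 ⊕ 0xD = 0x8.
Blocks that differ from the original plaintext: P[0], P[1].

P[0] = 0x4, P[1] = 0x8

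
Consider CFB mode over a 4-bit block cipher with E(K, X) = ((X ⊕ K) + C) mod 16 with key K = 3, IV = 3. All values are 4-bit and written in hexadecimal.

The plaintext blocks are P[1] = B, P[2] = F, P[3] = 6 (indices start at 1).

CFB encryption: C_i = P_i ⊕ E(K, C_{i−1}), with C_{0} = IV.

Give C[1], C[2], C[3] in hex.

C[1]: E(K, 3) = C; B ⊕ C = 7.
C[2]: E(K, 7) = 0; F ⊕ 0 = F.
C[3]: E(K, F) = 8; 6 ⊕ 8 = E.

C[1] = 7, C[2] = F, C[3] = E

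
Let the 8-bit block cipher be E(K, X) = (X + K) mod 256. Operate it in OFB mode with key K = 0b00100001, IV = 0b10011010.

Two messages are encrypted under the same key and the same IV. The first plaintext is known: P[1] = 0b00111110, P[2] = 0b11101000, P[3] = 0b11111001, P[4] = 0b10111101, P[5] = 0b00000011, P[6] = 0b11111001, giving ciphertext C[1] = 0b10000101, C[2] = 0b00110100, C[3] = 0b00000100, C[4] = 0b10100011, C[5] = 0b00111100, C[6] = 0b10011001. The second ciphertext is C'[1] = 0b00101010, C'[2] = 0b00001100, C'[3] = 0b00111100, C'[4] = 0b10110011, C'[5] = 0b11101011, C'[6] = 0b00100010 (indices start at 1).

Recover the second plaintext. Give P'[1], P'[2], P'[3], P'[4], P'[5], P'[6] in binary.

In OFB with a reused IV, both messages share the same keystream S_i, so C_i ⊕ C'_i = P_i ⊕ P'_i and thus P'_i = P_i ⊕ C_i ⊕ C'_i.
P'[1]: 0b00111110 ⊕ 0b10000101 ⊕ 0b00101010 = 0b10010001.
P'[2]: 0b11101000 ⊕ 0b00110100 ⊕ 0b00001100 = 0b11010000.
P'[3]: 0b11111001 ⊕ 0b00000100 ⊕ 0b00111100 = 0b11000001.
P'[4]: 0b10111101 ⊕ 0b10100011 ⊕ 0b10110011 = 0b10101101.
P'[5]: 0b00000011 ⊕ 0b00111100 ⊕ 0b11101011 = 0b11010100.
P'[6]: 0b11111001 ⊕ 0b10011001 ⊕ 0b00100010 = 0b01000010.

P'[1] = 0b10010001, P'[2] = 0b11010000, P'[3] = 0b11000001, P'[4] = 0b10101101, P'[5] = 0b11010100, P'[6] = 0b01000010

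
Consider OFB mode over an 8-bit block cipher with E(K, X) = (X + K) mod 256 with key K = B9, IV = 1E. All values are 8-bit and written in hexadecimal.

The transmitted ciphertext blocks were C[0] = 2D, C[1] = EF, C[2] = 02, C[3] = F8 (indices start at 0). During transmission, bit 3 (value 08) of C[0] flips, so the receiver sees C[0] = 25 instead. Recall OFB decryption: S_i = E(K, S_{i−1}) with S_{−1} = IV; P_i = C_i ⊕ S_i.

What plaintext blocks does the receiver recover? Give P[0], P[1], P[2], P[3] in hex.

Only C[0] changed, to 25. In OFB, a change in C_i flips the same bit in P_i only; the keystream is unaffected. Decrypting the received ciphertext:
P[0]: S = E(K, 1E) = D7; 25 ⊕ D7 = F2.
P[1]: S = E(K, D7) = 90; EF ⊕ 90 = 7F.
P[2]: S = E(K, 90) = 49; 02 ⊕ 49 = 4B.
P[3]: S = E(K, 49) = 02; F8 ⊕ 02 = FA.
Blocks that differ from the original plaintext: P[0].

P[0] = F2, P[1] = 7F, P[2] = 4B, P[3] = FA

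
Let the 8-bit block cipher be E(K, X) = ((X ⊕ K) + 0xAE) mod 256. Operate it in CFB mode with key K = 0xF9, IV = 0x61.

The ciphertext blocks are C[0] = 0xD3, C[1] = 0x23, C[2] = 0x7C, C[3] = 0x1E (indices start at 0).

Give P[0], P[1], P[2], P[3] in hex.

P[0] = 0x95, P[1] = 0xFB, P[2] = 0xF4, P[3] = 0x2D

CFB decryption: P_i = C_i ⊕ E(K, C_{i−1}), with C_{−1} = IV.
P[0]: E(K, 0x61) = 0x46; 0xD3 ⊕ 0x46 = 0x95.
P[1]: E(K, 0xD3) = 0xD8; 0x23 ⊕ 0xD8 = 0xFB.
P[2]: E(K, 0x23) = 0x88; 0x7C ⊕ 0x88 = 0xF4.
P[3]: E(K, 0x7C) = 0x33; 0x1E ⊕ 0x33 = 0x2D.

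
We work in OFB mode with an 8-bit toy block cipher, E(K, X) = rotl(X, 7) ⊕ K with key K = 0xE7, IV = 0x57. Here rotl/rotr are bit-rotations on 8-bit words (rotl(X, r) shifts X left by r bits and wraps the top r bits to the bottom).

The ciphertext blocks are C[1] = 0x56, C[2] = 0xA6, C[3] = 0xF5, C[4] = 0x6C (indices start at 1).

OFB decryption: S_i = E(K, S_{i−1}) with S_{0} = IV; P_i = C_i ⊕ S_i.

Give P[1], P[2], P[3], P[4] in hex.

P[1]: S = E(K, 0x57) = 0x4C; 0x56 ⊕ 0x4C = 0x1A.
P[2]: S = E(K, 0x4C) = 0xC1; 0xA6 ⊕ 0xC1 = 0x67.
P[3]: S = E(K, 0xC1) = 0x07; 0xF5 ⊕ 0x07 = 0xF2.
P[4]: S = E(K, 0x07) = 0x64; 0x6C ⊕ 0x64 = 0x08.

P[1] = 0x1A, P[2] = 0x67, P[3] = 0xF2, P[4] = 0x08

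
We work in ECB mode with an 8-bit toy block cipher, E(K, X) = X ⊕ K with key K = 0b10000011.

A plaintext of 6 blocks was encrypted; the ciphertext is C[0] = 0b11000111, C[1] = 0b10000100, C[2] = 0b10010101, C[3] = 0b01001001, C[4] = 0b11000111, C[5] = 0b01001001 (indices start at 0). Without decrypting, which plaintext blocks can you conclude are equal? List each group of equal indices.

ECB encrypts each block independently with the same key, so equal ciphertext blocks imply equal plaintext blocks.
C[0] = C[4] = 0b11000111, so P[0] = P[4].
C[3] = C[5] = 0b01001001, so P[3] = P[5].

P[0] = P[4]; P[3] = P[5]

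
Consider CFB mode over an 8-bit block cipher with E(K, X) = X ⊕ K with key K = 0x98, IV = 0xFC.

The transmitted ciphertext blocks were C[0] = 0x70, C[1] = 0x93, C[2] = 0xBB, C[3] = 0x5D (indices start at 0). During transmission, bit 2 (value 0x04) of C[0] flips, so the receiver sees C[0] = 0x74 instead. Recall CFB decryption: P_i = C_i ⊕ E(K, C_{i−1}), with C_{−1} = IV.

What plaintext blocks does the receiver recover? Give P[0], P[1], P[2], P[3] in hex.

P[0] = 0x10, P[1] = 0x7F, P[2] = 0xB0, P[3] = 0x7E

Only C[0] changed, to 0x74. In CFB, a change in C_i flips the same bit in P_i and garbles P_{i+1}. Decrypting the received ciphertext:
P[0]: E(K, 0xFC) = 0x64; 0x74 ⊕ 0x64 = 0x10.
P[1]: E(K, 0x74) = 0xEC; 0x93 ⊕ 0xEC = 0x7F.
P[2]: E(K, 0x93) = 0x0B; 0xBB ⊕ 0x0B = 0xB0.
P[3]: E(K, 0xBB) = 0x23; 0x5D ⊕ 0x23 = 0x7E.
Blocks that differ from the original plaintext: P[0], P[1].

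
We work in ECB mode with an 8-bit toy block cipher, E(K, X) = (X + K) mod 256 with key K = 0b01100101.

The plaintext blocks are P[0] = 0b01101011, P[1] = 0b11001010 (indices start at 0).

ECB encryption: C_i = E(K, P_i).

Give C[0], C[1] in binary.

C[0]: E(K, 0b01101011) = 0b11010000.
C[1]: E(K, 0b11001010) = 0b00101111.

C[0] = 0b11010000, C[1] = 0b00101111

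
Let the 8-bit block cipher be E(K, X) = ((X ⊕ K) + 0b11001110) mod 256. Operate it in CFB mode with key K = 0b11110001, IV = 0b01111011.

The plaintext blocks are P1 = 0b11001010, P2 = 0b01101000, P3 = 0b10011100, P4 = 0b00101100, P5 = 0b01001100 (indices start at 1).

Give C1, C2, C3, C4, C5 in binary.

CFB encryption: C_i = P_i ⊕ E(K, C_{i−1}), with C_{0} = IV.
C1: E(K, 0b01111011) = 0b01011000; 0b11001010 ⊕ 0b01011000 = 0b10010010.
C2: E(K, 0b10010010) = 0b00110001; 0b01101000 ⊕ 0b00110001 = 0b01011001.
C3: E(K, 0b01011001) = 0b01110110; 0b10011100 ⊕ 0b01110110 = 0b11101010.
C4: E(K, 0b11101010) = 0b11101001; 0b00101100 ⊕ 0b11101001 = 0b11000101.
C5: E(K, 0b11000101) = 0b00000010; 0b01001100 ⊕ 0b00000010 = 0b01001110.

C1 = 0b10010010, C2 = 0b01011001, C3 = 0b11101010, C4 = 0b11000101, C5 = 0b01001110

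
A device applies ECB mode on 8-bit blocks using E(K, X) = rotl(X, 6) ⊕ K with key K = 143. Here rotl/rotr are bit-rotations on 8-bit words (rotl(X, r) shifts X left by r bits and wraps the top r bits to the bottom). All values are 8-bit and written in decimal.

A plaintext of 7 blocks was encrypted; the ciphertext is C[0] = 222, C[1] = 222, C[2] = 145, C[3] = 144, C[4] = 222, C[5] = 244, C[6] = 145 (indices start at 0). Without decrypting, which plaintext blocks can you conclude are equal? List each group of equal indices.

P[0] = P[1] = P[4]; P[2] = P[6]

ECB encrypts each block independently with the same key, so equal ciphertext blocks imply equal plaintext blocks.
C[0] = C[1] = C[4] = 222, so P[0] = P[1] = P[4].
C[2] = C[6] = 145, so P[2] = P[6].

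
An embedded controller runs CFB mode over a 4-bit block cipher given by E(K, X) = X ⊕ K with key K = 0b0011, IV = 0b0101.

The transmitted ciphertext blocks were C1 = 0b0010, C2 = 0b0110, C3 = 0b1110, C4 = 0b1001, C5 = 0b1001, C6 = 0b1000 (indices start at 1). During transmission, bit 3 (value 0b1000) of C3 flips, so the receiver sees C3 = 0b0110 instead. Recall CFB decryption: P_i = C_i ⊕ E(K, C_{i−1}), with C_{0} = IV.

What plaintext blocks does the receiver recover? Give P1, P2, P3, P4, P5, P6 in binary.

P1 = 0b0100, P2 = 0b0111, P3 = 0b0011, P4 = 0b1100, P5 = 0b0011, P6 = 0b0010

Only C3 changed, to 0b0110. In CFB, a change in C_i flips the same bit in P_i and garbles P_{i+1}. Decrypting the received ciphertext:
P1: E(K, 0b0101) = 0b0110; 0b0010 ⊕ 0b0110 = 0b0100.
P2: E(K, 0b0010) = 0b0001; 0b0110 ⊕ 0b0001 = 0b0111.
P3: E(K, 0b0110) = 0b0101; 0b0110 ⊕ 0b0101 = 0b0011.
P4: E(K, 0b0110) = 0b0101; 0b1001 ⊕ 0b0101 = 0b1100.
P5: E(K, 0b1001) = 0b1010; 0b1001 ⊕ 0b1010 = 0b0011.
P6: E(K, 0b1001) = 0b1010; 0b1000 ⊕ 0b1010 = 0b0010.
Blocks that differ from the original plaintext: P3, P4.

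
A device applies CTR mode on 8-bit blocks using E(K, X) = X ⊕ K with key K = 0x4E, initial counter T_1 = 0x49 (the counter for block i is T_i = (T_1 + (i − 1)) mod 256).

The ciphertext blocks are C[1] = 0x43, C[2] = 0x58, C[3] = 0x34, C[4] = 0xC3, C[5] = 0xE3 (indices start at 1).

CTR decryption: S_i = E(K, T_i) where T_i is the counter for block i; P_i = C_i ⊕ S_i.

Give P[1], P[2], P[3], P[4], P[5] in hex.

P[1]: T = 0x49, S = E(K, T) = 0x07; 0x43 ⊕ 0x07 = 0x44.
P[2]: T = 0x4A, S = E(K, T) = 0x04; 0x58 ⊕ 0x04 = 0x5C.
P[3]: T = 0x4B, S = E(K, T) = 0x05; 0x34 ⊕ 0x05 = 0x31.
P[4]: T = 0x4C, S = E(K, T) = 0x02; 0xC3 ⊕ 0x02 = 0xC1.
P[5]: T = 0x4D, S = E(K, T) = 0x03; 0xE3 ⊕ 0x03 = 0xE0.

P[1] = 0x44, P[2] = 0x5C, P[3] = 0x31, P[4] = 0xC1, P[5] = 0xE0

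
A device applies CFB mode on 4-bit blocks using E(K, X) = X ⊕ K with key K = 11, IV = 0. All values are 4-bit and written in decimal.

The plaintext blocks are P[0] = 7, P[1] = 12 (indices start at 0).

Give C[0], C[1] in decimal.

C[0] = 12, C[1] = 11

CFB encryption: C_i = P_i ⊕ E(K, C_{i−1}), with C_{−1} = IV.
C[0]: E(K, 0) = 11; 7 ⊕ 11 = 12.
C[1]: E(K, 12) = 7; 12 ⊕ 7 = 11.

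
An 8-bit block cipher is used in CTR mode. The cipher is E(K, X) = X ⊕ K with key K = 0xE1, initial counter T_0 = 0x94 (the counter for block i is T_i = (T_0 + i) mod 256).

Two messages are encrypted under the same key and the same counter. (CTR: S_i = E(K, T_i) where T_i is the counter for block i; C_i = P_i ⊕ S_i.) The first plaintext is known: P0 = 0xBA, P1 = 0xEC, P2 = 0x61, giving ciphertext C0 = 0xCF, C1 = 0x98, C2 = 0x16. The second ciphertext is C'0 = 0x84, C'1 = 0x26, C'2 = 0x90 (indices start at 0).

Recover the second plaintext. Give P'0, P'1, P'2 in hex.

P'0 = 0xF1, P'1 = 0x52, P'2 = 0xE7

In CTR with a reused counter, both messages share the same keystream S_i, so C_i ⊕ C'_i = P_i ⊕ P'_i and thus P'_i = P_i ⊕ C_i ⊕ C'_i.
P'0: 0xBA ⊕ 0xCF ⊕ 0x84 = 0xF1.
P'1: 0xEC ⊕ 0x98 ⊕ 0x26 = 0x52.
P'2: 0x61 ⊕ 0x16 ⊕ 0x90 = 0xE7.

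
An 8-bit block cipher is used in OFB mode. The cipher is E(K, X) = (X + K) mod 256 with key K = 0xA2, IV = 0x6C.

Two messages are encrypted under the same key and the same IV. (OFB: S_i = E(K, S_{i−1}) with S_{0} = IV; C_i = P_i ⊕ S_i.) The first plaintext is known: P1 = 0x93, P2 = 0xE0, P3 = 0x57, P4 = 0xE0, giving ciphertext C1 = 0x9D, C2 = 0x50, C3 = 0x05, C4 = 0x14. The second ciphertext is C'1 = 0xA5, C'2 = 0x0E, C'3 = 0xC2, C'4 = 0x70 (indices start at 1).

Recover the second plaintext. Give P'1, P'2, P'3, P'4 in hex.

In OFB with a reused IV, both messages share the same keystream S_i, so C_i ⊕ C'_i = P_i ⊕ P'_i and thus P'_i = P_i ⊕ C_i ⊕ C'_i.
P'1: 0x93 ⊕ 0x9D ⊕ 0xA5 = 0xAB.
P'2: 0xE0 ⊕ 0x50 ⊕ 0x0E = 0xBE.
P'3: 0x57 ⊕ 0x05 ⊕ 0xC2 = 0x90.
P'4: 0xE0 ⊕ 0x14 ⊕ 0x70 = 0x84.

P'1 = 0xAB, P'2 = 0xBE, P'3 = 0x90, P'4 = 0x84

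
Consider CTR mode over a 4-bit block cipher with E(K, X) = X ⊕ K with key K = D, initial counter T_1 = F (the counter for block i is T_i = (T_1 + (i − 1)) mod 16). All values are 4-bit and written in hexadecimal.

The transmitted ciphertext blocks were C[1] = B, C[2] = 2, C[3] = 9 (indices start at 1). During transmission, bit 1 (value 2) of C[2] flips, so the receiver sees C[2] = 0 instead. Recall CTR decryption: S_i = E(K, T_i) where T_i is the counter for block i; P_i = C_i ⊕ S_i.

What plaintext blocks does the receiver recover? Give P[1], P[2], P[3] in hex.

Only C[2] changed, to 0. In CTR, a change in C_i flips the same bit in P_i only; the keystream is unaffected. Decrypting the received ciphertext:
P[1]: T = F, S = E(K, T) = 2; B ⊕ 2 = 9.
P[2]: T = 0, S = E(K, T) = D; 0 ⊕ D = D.
P[3]: T = 1, S = E(K, T) = C; 9 ⊕ C = 5.
Blocks that differ from the original plaintext: P[2].

P[1] = 9, P[2] = D, P[3] = 5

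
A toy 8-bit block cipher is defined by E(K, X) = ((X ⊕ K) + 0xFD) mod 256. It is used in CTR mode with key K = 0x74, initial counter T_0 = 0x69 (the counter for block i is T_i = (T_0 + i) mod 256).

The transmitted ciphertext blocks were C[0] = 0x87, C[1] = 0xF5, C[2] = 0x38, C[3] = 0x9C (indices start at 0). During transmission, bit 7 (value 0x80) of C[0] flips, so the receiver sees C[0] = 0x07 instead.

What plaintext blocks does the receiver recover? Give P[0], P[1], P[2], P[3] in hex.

P[0] = 0x1D, P[1] = 0xEE, P[2] = 0x24, P[3] = 0x89

CTR decryption: S_i = E(K, T_i) where T_i is the counter for block i; P_i = C_i ⊕ S_i.
Only C[0] changed, to 0x07. In CTR, a change in C_i flips the same bit in P_i only; the keystream is unaffected. Decrypting the received ciphertext:
P[0]: T = 0x69, S = E(K, T) = 0x1A; 0x07 ⊕ 0x1A = 0x1D.
P[1]: T = 0x6A, S = E(K, T) = 0x1B; 0xF5 ⊕ 0x1B = 0xEE.
P[2]: T = 0x6B, S = E(K, T) = 0x1C; 0x38 ⊕ 0x1C = 0x24.
P[3]: T = 0x6C, S = E(K, T) = 0x15; 0x9C ⊕ 0x15 = 0x89.
Blocks that differ from the original plaintext: P[0].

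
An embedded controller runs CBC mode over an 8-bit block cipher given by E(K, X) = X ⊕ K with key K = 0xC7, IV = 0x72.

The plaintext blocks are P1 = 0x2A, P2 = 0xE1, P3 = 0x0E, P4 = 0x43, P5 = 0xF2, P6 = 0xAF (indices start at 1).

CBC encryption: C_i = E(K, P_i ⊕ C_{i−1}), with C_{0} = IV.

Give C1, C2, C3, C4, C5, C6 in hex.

C1: P1 ⊕ 0x72 = 0x58; E(K, 0x58) = 0x9F.
C2: P2 ⊕ 0x9F = 0x7E; E(K, 0x7E) = 0xB9.
C3: P3 ⊕ 0xB9 = 0xB7; E(K, 0xB7) = 0x70.
C4: P4 ⊕ 0x70 = 0x33; E(K, 0x33) = 0xF4.
C5: P5 ⊕ 0xF4 = 0x06; E(K, 0x06) = 0xC1.
C6: P6 ⊕ 0xC1 = 0x6E; E(K, 0x6E) = 0xA9.

C1 = 0x9F, C2 = 0xB9, C3 = 0x70, C4 = 0xF4, C5 = 0xC1, C6 = 0xA9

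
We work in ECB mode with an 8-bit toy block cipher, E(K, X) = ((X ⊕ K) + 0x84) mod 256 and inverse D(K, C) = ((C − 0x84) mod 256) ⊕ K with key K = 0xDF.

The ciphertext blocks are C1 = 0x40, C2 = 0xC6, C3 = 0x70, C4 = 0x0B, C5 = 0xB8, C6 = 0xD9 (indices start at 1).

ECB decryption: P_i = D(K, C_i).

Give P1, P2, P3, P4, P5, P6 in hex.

P1: D(K, 0x40) = 0x63.
P2: D(K, 0xC6) = 0x9D.
P3: D(K, 0x70) = 0x33.
P4: D(K, 0x0B) = 0x58.
P5: D(K, 0xB8) = 0xEB.
P6: D(K, 0xD9) = 0x8A.

P1 = 0x63, P2 = 0x9D, P3 = 0x33, P4 = 0x58, P5 = 0xEB, P6 = 0x8A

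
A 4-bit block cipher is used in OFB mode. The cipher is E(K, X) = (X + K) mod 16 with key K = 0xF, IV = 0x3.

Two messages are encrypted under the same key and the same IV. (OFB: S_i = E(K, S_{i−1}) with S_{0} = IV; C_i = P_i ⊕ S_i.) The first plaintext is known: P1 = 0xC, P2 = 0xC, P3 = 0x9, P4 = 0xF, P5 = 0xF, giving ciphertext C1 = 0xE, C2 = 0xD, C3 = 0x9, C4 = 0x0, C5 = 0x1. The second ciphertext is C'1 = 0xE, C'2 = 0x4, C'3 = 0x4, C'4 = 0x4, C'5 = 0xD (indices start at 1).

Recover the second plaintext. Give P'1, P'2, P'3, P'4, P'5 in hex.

In OFB with a reused IV, both messages share the same keystream S_i, so C_i ⊕ C'_i = P_i ⊕ P'_i and thus P'_i = P_i ⊕ C_i ⊕ C'_i.
P'1: 0xC ⊕ 0xE ⊕ 0xE = 0xC.
P'2: 0xC ⊕ 0xD ⊕ 0x4 = 0x5.
P'3: 0x9 ⊕ 0x9 ⊕ 0x4 = 0x4.
P'4: 0xF ⊕ 0x0 ⊕ 0x4 = 0xB.
P'5: 0xF ⊕ 0x1 ⊕ 0xD = 0x3.

P'1 = 0xC, P'2 = 0x5, P'3 = 0x4, P'4 = 0xB, P'5 = 0x3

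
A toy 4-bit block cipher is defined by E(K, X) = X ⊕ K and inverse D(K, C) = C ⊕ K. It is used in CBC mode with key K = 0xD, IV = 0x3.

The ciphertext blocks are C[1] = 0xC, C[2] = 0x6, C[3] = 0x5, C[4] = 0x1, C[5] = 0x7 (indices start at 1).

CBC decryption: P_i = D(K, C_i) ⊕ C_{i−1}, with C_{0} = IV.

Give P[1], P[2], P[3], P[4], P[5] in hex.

P[1] = 0x2, P[2] = 0x7, P[3] = 0xE, P[4] = 0x9, P[5] = 0xB

P[1]: D(K, 0xC) = 0x1; 0x1 ⊕ 0x3 = 0x2.
P[2]: D(K, 0x6) = 0xB; 0xB ⊕ 0xC = 0x7.
P[3]: D(K, 0x5) = 0x8; 0x8 ⊕ 0x6 = 0xE.
P[4]: D(K, 0x1) = 0xC; 0xC ⊕ 0x5 = 0x9.
P[5]: D(K, 0x7) = 0xA; 0xA ⊕ 0x1 = 0xB.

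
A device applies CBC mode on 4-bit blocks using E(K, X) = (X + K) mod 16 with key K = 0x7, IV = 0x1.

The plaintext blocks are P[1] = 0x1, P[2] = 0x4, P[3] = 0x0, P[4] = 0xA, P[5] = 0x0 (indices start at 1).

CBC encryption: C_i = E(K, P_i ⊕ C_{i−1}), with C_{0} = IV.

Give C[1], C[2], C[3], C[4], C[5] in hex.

C[1] = 0x7, C[2] = 0xA, C[3] = 0x1, C[4] = 0x2, C[5] = 0x9

C[1]: P[1] ⊕ 0x1 = 0x0; E(K, 0x0) = 0x7.
C[2]: P[2] ⊕ 0x7 = 0x3; E(K, 0x3) = 0xA.
C[3]: P[3] ⊕ 0xA = 0xA; E(K, 0xA) = 0x1.
C[4]: P[4] ⊕ 0x1 = 0xB; E(K, 0xB) = 0x2.
C[5]: P[5] ⊕ 0x2 = 0x2; E(K, 0x2) = 0x9.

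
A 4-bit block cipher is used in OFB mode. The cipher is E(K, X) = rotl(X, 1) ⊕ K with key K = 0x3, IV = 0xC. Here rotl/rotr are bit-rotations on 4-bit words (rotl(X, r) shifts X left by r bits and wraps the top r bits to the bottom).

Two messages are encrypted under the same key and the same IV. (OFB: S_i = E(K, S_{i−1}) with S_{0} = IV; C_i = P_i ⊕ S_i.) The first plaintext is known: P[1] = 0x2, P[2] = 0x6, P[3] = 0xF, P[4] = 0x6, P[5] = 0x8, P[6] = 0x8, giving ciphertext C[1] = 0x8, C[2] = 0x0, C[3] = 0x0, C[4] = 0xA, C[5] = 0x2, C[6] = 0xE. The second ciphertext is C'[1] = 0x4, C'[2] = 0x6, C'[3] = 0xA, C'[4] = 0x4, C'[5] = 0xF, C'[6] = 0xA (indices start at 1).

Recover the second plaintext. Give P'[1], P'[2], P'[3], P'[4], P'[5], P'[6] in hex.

In OFB with a reused IV, both messages share the same keystream S_i, so C_i ⊕ C'_i = P_i ⊕ P'_i and thus P'_i = P_i ⊕ C_i ⊕ C'_i.
P'[1]: 0x2 ⊕ 0x8 ⊕ 0x4 = 0xE.
P'[2]: 0x6 ⊕ 0x0 ⊕ 0x6 = 0x0.
P'[3]: 0xF ⊕ 0x0 ⊕ 0xA = 0x5.
P'[4]: 0x6 ⊕ 0xA ⊕ 0x4 = 0x8.
P'[5]: 0x8 ⊕ 0x2 ⊕ 0xF = 0x5.
P'[6]: 0x8 ⊕ 0xE ⊕ 0xA = 0xC.

P'[1] = 0xE, P'[2] = 0x0, P'[3] = 0x5, P'[4] = 0x8, P'[5] = 0x5, P'[6] = 0xC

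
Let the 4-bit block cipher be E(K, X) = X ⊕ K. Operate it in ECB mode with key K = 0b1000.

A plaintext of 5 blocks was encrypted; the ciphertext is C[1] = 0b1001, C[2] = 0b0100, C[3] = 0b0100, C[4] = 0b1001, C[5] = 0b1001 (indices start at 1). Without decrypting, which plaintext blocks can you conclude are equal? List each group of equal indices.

ECB encrypts each block independently with the same key, so equal ciphertext blocks imply equal plaintext blocks.
C[1] = C[4] = C[5] = 0b1001, so P[1] = P[4] = P[5].
C[2] = C[3] = 0b0100, so P[2] = P[3].

P[1] = P[4] = P[5]; P[2] = P[3]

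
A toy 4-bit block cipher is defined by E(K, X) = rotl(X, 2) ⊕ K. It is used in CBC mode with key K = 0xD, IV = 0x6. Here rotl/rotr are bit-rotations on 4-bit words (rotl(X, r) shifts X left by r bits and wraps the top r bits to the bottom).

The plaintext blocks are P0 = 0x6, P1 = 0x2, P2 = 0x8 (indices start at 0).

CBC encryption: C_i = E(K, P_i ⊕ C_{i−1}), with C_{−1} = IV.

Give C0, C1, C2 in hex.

C0 = 0xD, C1 = 0x2, C2 = 0x7

C0: P0 ⊕ 0x6 = 0x0; E(K, 0x0) = 0xD.
C1: P1 ⊕ 0xD = 0xF; E(K, 0xF) = 0x2.
C2: P2 ⊕ 0x2 = 0xA; E(K, 0xA) = 0x7.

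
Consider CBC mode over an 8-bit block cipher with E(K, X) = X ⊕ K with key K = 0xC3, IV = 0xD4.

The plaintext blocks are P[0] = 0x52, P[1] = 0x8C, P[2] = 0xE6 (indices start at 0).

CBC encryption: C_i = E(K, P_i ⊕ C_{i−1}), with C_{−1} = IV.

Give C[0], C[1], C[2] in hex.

C[0] = 0x45, C[1] = 0x0A, C[2] = 0x2F

C[0]: P[0] ⊕ 0xD4 = 0x86; E(K, 0x86) = 0x45.
C[1]: P[1] ⊕ 0x45 = 0xC9; E(K, 0xC9) = 0x0A.
C[2]: P[2] ⊕ 0x0A = 0xEC; E(K, 0xEC) = 0x2F.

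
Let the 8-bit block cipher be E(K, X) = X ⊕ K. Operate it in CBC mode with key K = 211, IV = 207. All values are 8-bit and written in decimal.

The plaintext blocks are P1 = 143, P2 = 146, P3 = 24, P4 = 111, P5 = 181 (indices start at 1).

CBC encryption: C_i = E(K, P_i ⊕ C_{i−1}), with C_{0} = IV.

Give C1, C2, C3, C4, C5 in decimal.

C1 = 147, C2 = 210, C3 = 25, C4 = 165, C5 = 195

C1: P1 ⊕ 207 = 64; E(K, 64) = 147.
C2: P2 ⊕ 147 = 1; E(K, 1) = 210.
C3: P3 ⊕ 210 = 202; E(K, 202) = 25.
C4: P4 ⊕ 25 = 118; E(K, 118) = 165.
C5: P5 ⊕ 165 = 16; E(K, 16) = 195.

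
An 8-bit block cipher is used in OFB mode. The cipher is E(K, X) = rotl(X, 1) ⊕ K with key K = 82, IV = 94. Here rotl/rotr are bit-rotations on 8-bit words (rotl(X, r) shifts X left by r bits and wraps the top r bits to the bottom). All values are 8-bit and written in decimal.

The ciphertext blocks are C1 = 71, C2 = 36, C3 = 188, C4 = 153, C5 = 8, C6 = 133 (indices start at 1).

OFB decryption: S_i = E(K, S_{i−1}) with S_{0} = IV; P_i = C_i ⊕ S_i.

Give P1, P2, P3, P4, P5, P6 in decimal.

P1: S = E(K, 94) = 238; 71 ⊕ 238 = 169.
P2: S = E(K, 238) = 143; 36 ⊕ 143 = 171.
P3: S = E(K, 143) = 77; 188 ⊕ 77 = 241.
P4: S = E(K, 77) = 200; 153 ⊕ 200 = 81.
P5: S = E(K, 200) = 195; 8 ⊕ 195 = 203.
P6: S = E(K, 195) = 213; 133 ⊕ 213 = 80.

P1 = 169, P2 = 171, P3 = 241, P4 = 81, P5 = 203, P6 = 80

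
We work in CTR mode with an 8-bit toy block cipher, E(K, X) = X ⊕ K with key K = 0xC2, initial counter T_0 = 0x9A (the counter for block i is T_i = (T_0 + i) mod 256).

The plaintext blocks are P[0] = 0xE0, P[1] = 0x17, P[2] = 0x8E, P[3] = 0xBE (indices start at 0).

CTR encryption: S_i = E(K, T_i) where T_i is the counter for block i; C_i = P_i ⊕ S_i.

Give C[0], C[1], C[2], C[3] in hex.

C[0]: T = 0x9A, S = E(K, T) = 0x58; 0xE0 ⊕ 0x58 = 0xB8.
C[1]: T = 0x9B, S = E(K, T) = 0x59; 0x17 ⊕ 0x59 = 0x4E.
C[2]: T = 0x9C, S = E(K, T) = 0x5E; 0x8E ⊕ 0x5E = 0xD0.
C[3]: T = 0x9D, S = E(K, T) = 0x5F; 0xBE ⊕ 0x5F = 0xE1.

C[0] = 0xB8, C[1] = 0x4E, C[2] = 0xD0, C[3] = 0xE1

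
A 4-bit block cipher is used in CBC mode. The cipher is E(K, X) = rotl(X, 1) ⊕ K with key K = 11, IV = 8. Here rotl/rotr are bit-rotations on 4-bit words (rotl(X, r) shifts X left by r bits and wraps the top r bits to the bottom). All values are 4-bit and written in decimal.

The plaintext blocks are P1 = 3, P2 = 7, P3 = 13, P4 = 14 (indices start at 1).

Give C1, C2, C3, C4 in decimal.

C1 = 12, C2 = 12, C3 = 9, C4 = 5

CBC encryption: C_i = E(K, P_i ⊕ C_{i−1}), with C_{0} = IV.
C1: P1 ⊕ 8 = 11; E(K, 11) = 12.
C2: P2 ⊕ 12 = 11; E(K, 11) = 12.
C3: P3 ⊕ 12 = 1; E(K, 1) = 9.
C4: P4 ⊕ 9 = 7; E(K, 7) = 5.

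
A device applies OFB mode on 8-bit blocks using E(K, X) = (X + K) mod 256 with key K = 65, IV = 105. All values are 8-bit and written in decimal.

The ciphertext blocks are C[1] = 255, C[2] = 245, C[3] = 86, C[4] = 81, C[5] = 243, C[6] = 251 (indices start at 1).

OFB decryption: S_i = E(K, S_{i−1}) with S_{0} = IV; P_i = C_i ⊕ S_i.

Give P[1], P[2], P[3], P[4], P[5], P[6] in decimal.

P[1] = 85, P[2] = 30, P[3] = 122, P[4] = 60, P[5] = 93, P[6] = 20

P[1]: S = E(K, 105) = 170; 255 ⊕ 170 = 85.
P[2]: S = E(K, 170) = 235; 245 ⊕ 235 = 30.
P[3]: S = E(K, 235) = 44; 86 ⊕ 44 = 122.
P[4]: S = E(K, 44) = 109; 81 ⊕ 109 = 60.
P[5]: S = E(K, 109) = 174; 243 ⊕ 174 = 93.
P[6]: S = E(K, 174) = 239; 251 ⊕ 239 = 20.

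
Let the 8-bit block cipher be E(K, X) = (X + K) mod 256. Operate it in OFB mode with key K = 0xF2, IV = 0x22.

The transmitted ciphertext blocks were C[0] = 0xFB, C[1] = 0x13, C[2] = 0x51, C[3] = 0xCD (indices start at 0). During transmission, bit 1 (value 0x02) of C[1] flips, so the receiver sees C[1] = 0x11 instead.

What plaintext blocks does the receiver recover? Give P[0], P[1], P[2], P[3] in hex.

P[0] = 0xEF, P[1] = 0x17, P[2] = 0xA9, P[3] = 0x27

OFB decryption: S_i = E(K, S_{i−1}) with S_{−1} = IV; P_i = C_i ⊕ S_i.
Only C[1] changed, to 0x11. In OFB, a change in C_i flips the same bit in P_i only; the keystream is unaffected. Decrypting the received ciphertext:
P[0]: S = E(K, 0x22) = 0x14; 0xFB ⊕ 0x14 = 0xEF.
P[1]: S = E(K, 0x14) = 0x06; 0x11 ⊕ 0x06 = 0x17.
P[2]: S = E(K, 0x06) = 0xF8; 0x51 ⊕ 0xF8 = 0xA9.
P[3]: S = E(K, 0xF8) = 0xEA; 0xCD ⊕ 0xEA = 0x27.
Blocks that differ from the original plaintext: P[1].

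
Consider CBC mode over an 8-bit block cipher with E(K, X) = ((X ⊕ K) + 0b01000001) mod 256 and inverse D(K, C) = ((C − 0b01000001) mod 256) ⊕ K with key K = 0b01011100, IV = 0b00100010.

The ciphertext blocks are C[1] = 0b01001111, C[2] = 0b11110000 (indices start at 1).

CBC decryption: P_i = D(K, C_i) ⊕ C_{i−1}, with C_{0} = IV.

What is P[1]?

P[1]: D(K, 0b01001111) = 0b01010010; 0b01010010 ⊕ 0b00100010 = 0b01110000.

P[1] = 0b01110000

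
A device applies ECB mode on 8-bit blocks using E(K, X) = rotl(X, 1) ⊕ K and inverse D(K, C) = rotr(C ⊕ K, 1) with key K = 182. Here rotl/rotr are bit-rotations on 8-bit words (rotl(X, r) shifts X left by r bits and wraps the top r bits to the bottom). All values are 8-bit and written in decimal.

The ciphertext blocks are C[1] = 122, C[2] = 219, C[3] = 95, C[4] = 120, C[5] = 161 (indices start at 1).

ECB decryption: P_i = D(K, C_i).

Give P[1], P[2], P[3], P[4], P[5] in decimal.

P[1] = 102, P[2] = 182, P[3] = 244, P[4] = 103, P[5] = 139

P[1]: D(K, 122) = 102.
P[2]: D(K, 219) = 182.
P[3]: D(K, 95) = 244.
P[4]: D(K, 120) = 103.
P[5]: D(K, 161) = 139.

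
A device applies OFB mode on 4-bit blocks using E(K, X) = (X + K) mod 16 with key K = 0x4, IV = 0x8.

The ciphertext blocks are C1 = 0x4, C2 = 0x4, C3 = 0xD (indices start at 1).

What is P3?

OFB decryption: S_i = E(K, S_{i−1}) with S_{0} = IV; P_i = C_i ⊕ S_i.
P1: S = E(K, 0x8) = 0xC; 0x4 ⊕ 0xC = 0x8.
P2: S = E(K, 0xC) = 0x0; 0x4 ⊕ 0x0 = 0x4.
P3: S = E(K, 0x0) = 0x4; 0xD ⊕ 0x4 = 0x9.

P3 = 0x9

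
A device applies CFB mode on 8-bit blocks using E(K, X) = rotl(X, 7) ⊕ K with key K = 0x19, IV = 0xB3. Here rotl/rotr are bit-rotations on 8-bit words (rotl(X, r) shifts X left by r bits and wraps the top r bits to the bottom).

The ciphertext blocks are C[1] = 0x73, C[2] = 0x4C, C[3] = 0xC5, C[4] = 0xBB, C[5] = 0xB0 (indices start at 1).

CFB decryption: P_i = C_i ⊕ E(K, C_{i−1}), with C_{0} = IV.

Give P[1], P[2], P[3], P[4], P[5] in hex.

P[1]: E(K, 0xB3) = 0xC0; 0x73 ⊕ 0xC0 = 0xB3.
P[2]: E(K, 0x73) = 0xA0; 0x4C ⊕ 0xA0 = 0xEC.
P[3]: E(K, 0x4C) = 0x3F; 0xC5 ⊕ 0x3F = 0xFA.
P[4]: E(K, 0xC5) = 0xFB; 0xBB ⊕ 0xFB = 0x40.
P[5]: E(K, 0xBB) = 0xC4; 0xB0 ⊕ 0xC4 = 0x74.

P[1] = 0xB3, P[2] = 0xEC, P[3] = 0xFA, P[4] = 0x40, P[5] = 0x74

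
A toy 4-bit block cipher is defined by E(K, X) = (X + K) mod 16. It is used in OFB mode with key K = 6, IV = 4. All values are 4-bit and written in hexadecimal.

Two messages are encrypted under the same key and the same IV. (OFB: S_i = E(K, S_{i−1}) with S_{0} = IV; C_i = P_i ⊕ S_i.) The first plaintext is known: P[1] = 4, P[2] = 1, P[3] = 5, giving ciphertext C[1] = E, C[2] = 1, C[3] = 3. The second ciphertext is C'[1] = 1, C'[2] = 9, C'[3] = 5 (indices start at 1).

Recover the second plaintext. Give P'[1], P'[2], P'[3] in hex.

In OFB with a reused IV, both messages share the same keystream S_i, so C_i ⊕ C'_i = P_i ⊕ P'_i and thus P'_i = P_i ⊕ C_i ⊕ C'_i.
P'[1]: 4 ⊕ E ⊕ 1 = B.
P'[2]: 1 ⊕ 1 ⊕ 9 = 9.
P'[3]: 5 ⊕ 3 ⊕ 5 = 3.

P'[1] = B, P'[2] = 9, P'[3] = 3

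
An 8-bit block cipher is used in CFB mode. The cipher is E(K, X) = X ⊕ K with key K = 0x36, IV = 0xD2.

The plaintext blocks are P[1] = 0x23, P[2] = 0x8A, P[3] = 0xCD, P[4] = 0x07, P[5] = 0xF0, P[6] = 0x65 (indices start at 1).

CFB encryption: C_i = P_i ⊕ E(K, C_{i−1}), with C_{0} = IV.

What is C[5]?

C[1]: E(K, 0xD2) = 0xE4; 0x23 ⊕ 0xE4 = 0xC7.
C[2]: E(K, 0xC7) = 0xF1; 0x8A ⊕ 0xF1 = 0x7B.
C[3]: E(K, 0x7B) = 0x4D; 0xCD ⊕ 0x4D = 0x80.
C[4]: E(K, 0x80) = 0xB6; 0x07 ⊕ 0xB6 = 0xB1.
C[5]: E(K, 0xB1) = 0x87; 0xF0 ⊕ 0x87 = 0x77.

C[5] = 0x77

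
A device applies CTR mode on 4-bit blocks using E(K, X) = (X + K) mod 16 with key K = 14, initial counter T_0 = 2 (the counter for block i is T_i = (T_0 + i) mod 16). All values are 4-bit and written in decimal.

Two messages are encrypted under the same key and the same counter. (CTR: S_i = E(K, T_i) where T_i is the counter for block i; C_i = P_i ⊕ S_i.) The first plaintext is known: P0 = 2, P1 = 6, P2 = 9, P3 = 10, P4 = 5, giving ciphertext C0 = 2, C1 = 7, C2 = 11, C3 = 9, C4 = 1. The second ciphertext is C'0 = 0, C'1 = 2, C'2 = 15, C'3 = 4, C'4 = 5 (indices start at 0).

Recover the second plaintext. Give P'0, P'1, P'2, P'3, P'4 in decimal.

In CTR with a reused counter, both messages share the same keystream S_i, so C_i ⊕ C'_i = P_i ⊕ P'_i and thus P'_i = P_i ⊕ C_i ⊕ C'_i.
P'0: 2 ⊕ 2 ⊕ 0 = 0.
P'1: 6 ⊕ 7 ⊕ 2 = 3.
P'2: 9 ⊕ 11 ⊕ 15 = 13.
P'3: 10 ⊕ 9 ⊕ 4 = 7.
P'4: 5 ⊕ 1 ⊕ 5 = 1.

P'0 = 0, P'1 = 3, P'2 = 13, P'3 = 7, P'4 = 1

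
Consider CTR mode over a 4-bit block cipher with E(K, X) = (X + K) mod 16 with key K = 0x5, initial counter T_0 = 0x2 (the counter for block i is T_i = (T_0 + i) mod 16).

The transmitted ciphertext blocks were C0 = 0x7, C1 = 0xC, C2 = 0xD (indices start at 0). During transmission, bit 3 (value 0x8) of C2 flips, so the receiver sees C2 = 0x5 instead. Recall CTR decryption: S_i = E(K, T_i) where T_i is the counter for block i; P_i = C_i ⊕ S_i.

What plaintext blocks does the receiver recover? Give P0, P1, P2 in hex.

Only C2 changed, to 0x5. In CTR, a change in C_i flips the same bit in P_i only; the keystream is unaffected. Decrypting the received ciphertext:
P0: T = 0x2, S = E(K, T) = 0x7; 0x7 ⊕ 0x7 = 0x0.
P1: T = 0x3, S = E(K, T) = 0x8; 0xC ⊕ 0x8 = 0x4.
P2: T = 0x4, S = E(K, T) = 0x9; 0x5 ⊕ 0x9 = 0xC.
Blocks that differ from the original plaintext: P2.

P0 = 0x0, P1 = 0x4, P2 = 0xC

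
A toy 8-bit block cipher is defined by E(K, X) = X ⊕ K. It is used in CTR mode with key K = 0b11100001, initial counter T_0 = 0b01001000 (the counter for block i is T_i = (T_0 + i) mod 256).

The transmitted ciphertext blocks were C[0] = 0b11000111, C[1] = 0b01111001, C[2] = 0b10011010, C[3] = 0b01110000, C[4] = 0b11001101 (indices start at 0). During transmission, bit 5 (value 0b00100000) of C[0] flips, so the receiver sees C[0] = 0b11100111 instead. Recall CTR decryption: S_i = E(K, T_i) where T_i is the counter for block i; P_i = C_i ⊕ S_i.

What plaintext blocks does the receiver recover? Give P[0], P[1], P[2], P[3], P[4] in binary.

Only C[0] changed, to 0b11100111. In CTR, a change in C_i flips the same bit in P_i only; the keystream is unaffected. Decrypting the received ciphertext:
P[0]: T = 0b01001000, S = E(K, T) = 0b10101001; 0b11100111 ⊕ 0b10101001 = 0b01001110.
P[1]: T = 0b01001001, S = E(K, T) = 0b10101000; 0b01111001 ⊕ 0b10101000 = 0b11010001.
P[2]: T = 0b01001010, S = E(K, T) = 0b10101011; 0b10011010 ⊕ 0b10101011 = 0b00110001.
P[3]: T = 0b01001011, S = E(K, T) = 0b10101010; 0b01110000 ⊕ 0b10101010 = 0b11011010.
P[4]: T = 0b01001100, S = E(K, T) = 0b10101101; 0b11001101 ⊕ 0b10101101 = 0b01100000.
Blocks that differ from the original plaintext: P[0].

P[0] = 0b01001110, P[1] = 0b11010001, P[2] = 0b00110001, P[3] = 0b11011010, P[4] = 0b01100000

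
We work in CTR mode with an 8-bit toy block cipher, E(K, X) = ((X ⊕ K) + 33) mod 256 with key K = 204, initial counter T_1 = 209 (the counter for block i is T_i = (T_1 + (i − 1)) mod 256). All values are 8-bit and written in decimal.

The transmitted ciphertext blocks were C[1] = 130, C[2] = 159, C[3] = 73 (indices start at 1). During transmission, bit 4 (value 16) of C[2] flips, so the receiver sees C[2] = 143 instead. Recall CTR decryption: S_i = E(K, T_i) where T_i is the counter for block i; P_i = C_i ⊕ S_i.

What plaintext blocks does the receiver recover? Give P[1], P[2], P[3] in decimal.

Only C[2] changed, to 143. In CTR, a change in C_i flips the same bit in P_i only; the keystream is unaffected. Decrypting the received ciphertext:
P[1]: T = 209, S = E(K, T) = 62; 130 ⊕ 62 = 188.
P[2]: T = 210, S = E(K, T) = 63; 143 ⊕ 63 = 176.
P[3]: T = 211, S = E(K, T) = 64; 73 ⊕ 64 = 9.
Blocks that differ from the original plaintext: P[2].

P[1] = 188, P[2] = 176, P[3] = 9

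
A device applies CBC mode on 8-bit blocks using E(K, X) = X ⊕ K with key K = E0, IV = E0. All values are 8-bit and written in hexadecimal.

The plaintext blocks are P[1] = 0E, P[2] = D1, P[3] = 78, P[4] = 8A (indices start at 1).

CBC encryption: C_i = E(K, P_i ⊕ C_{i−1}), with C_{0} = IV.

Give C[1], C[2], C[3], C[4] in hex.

C[1] = 0E, C[2] = 3F, C[3] = A7, C[4] = CD

C[1]: P[1] ⊕ E0 = EE; E(K, EE) = 0E.
C[2]: P[2] ⊕ 0E = DF; E(K, DF) = 3F.
C[3]: P[3] ⊕ 3F = 47; E(K, 47) = A7.
C[4]: P[4] ⊕ A7 = 2D; E(K, 2D) = CD.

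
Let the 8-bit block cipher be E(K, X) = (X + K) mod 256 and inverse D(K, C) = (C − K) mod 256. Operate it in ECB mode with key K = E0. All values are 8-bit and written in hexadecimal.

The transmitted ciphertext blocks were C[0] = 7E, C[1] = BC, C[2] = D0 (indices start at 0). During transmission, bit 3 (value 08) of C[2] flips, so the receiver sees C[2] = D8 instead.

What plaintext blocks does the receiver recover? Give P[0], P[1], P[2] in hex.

P[0] = 9E, P[1] = DC, P[2] = F8

ECB decryption: P_i = D(K, C_i).
Only C[2] changed, to D8. In ECB, a change in C_i affects only P_i. Decrypting the received ciphertext:
P[0]: D(K, 7E) = 9E.
P[1]: D(K, BC) = DC.
P[2]: D(K, D8) = F8.
Blocks that differ from the original plaintext: P[2].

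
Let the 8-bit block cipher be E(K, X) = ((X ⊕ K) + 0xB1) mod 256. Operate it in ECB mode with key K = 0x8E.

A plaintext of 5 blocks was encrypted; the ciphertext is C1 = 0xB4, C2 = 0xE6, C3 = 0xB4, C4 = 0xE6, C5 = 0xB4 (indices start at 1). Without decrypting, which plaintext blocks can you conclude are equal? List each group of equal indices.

P1 = P3 = P5; P2 = P4

ECB encrypts each block independently with the same key, so equal ciphertext blocks imply equal plaintext blocks.
C1 = C3 = C5 = 0xB4, so P1 = P3 = P5.
C2 = C4 = 0xE6, so P2 = P4.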